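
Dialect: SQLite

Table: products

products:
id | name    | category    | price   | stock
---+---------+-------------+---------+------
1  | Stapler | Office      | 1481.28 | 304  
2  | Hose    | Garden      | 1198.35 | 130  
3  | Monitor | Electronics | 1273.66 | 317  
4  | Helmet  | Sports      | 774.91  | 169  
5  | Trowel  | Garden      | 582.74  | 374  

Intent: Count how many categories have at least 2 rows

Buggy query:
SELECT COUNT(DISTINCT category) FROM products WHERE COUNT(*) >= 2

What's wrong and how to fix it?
Bug: WHERE filters individual rows, not groups, so a group-level COUNT is invalid there

Fix: Use a subquery that GROUPs and filters with HAVING, then count its rows

Corrected query:
SELECT COUNT(*) FROM (SELECT category FROM products GROUP BY category HAVING COUNT(*) >= 2)

Result:
COUNT(*)
--------
1       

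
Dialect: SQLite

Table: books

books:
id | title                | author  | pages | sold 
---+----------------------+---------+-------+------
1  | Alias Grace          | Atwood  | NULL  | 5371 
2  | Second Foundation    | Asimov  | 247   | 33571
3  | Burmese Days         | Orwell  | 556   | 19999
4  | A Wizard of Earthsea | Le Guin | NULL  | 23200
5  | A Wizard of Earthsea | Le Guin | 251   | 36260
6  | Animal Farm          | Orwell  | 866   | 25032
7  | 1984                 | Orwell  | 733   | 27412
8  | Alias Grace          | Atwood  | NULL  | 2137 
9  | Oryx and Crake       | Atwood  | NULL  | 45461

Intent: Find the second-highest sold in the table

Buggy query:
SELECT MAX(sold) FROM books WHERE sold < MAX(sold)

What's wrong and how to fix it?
Bug: MAX(sold) on the right of the comparison is an aggregate-in-WHERE error

Fix: Compute the overall MAX in a subquery, then take MAX of rows below it

Corrected query:
SELECT MAX(sold) FROM books WHERE sold < (SELECT MAX(sold) FROM books)

Result:
MAX(sold)
---------
36260    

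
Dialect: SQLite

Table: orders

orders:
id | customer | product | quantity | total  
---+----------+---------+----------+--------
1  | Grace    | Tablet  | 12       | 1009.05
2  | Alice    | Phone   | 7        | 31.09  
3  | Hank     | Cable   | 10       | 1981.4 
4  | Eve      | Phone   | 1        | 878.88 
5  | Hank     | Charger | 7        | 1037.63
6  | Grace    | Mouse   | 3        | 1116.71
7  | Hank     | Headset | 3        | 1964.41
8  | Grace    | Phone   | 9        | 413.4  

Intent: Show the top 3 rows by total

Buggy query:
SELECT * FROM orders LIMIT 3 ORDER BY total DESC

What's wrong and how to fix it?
Bug: ORDER BY cannot follow LIMIT; LIMIT is the final clause

Fix: Swap the clauses: ORDER BY first, then LIMIT

Corrected query:
SELECT * FROM orders ORDER BY total DESC LIMIT 3

Result:
id | customer | product | quantity | total  
---+----------+---------+----------+--------
3  | Hank     | Cable   | 10       | 1981.4 
7  | Hank     | Headset | 3        | 1964.41
6  | Grace    | Mouse   | 3        | 1116.71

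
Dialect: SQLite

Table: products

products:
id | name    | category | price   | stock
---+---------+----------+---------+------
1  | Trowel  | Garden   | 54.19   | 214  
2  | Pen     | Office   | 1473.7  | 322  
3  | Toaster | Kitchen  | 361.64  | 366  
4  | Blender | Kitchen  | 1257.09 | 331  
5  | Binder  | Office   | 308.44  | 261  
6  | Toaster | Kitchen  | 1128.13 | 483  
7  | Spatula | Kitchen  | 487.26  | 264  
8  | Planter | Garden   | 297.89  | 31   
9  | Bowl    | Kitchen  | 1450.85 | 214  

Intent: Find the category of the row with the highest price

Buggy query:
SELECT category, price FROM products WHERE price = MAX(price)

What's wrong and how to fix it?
Bug: MAX(price) is an aggregate and cannot be used directly in WHERE

Fix: Use a subquery: WHERE price = (SELECT MAX(price) FROM products)

Corrected query:
SELECT category, price FROM products WHERE price = (SELECT MAX(price) FROM products)

Result:
category | price 
---------+-------
Office   | 1473.7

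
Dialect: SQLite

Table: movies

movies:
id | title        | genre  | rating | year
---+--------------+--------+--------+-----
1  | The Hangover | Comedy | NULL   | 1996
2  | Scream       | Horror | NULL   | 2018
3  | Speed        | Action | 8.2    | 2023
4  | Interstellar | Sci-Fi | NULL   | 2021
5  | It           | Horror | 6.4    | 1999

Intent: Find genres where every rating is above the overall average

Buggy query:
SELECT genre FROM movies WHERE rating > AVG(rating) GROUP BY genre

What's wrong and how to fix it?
Bug: AVG() is an aggregate; it can't sit directly in WHERE

Fix: Use a subquery for AVG and a HAVING MIN(...) filter so the condition holds for every row in the group

Corrected query:
SELECT genre FROM movies GROUP BY genre HAVING MIN(rating) > (SELECT AVG(rating) FROM movies)

Result:
genre 
------
Action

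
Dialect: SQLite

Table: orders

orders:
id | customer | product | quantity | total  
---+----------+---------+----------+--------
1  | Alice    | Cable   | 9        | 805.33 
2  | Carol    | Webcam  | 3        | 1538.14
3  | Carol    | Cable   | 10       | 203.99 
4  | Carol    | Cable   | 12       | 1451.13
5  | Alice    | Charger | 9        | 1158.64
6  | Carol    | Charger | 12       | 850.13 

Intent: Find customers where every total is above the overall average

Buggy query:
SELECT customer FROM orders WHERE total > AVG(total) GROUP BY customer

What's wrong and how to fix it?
Bug: AVG() is an aggregate; it can't sit directly in WHERE

Fix: Use a subquery for AVG and a HAVING MIN(...) filter so the condition holds for every row in the group

Corrected query:
SELECT customer FROM orders GROUP BY customer HAVING MIN(total) > (SELECT AVG(total) FROM orders)

Result:
(no rows)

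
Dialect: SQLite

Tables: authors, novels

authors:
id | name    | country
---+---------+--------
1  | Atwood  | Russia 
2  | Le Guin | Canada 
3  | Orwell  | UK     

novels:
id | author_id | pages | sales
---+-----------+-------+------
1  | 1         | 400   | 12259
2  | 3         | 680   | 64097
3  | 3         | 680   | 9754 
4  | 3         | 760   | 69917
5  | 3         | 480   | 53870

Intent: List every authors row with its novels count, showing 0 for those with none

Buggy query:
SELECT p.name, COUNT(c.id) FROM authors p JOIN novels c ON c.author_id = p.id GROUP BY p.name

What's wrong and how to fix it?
Bug: An inner join excludes parents with zero children

Fix: Switch to LEFT JOIN to retain unmatched parent rows

Corrected query:
SELECT p.name, COUNT(c.id) FROM authors p LEFT JOIN novels c ON c.author_id = p.id GROUP BY p.name

Result:
name    | COUNT(c.id)
--------+------------
Atwood  | 1          
Le Guin | 0          
Orwell  | 4          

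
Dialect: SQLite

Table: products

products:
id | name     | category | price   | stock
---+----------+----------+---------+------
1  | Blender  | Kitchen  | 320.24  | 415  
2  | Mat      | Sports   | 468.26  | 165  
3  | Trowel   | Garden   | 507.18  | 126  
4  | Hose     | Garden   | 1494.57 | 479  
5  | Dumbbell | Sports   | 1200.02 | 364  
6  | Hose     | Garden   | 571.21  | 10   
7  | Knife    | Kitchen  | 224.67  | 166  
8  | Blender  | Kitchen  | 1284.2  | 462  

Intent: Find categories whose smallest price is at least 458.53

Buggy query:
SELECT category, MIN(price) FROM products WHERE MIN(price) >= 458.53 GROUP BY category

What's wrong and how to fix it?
Bug: MIN() in WHERE is a misuse of aggregate

Fix: Replace WHERE with HAVING after the GROUP BY

Corrected query:
SELECT category, MIN(price) FROM products GROUP BY category HAVING MIN(price) >= 458.53

Result:
category | MIN(price)
---------+-----------
Garden   | 507.18    
Sports   | 468.26    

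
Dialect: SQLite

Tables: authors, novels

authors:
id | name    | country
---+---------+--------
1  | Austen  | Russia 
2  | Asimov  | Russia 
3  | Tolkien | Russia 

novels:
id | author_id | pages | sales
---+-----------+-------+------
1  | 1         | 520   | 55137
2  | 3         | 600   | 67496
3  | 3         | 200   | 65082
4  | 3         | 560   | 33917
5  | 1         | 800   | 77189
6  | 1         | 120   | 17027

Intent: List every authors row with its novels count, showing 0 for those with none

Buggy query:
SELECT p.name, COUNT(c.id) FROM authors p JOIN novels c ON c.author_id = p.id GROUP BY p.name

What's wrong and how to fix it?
Bug: An inner join excludes parents with zero children

Fix: Switch to LEFT JOIN to retain unmatched parent rows

Corrected query:
SELECT p.name, COUNT(c.id) FROM authors p LEFT JOIN novels c ON c.author_id = p.id GROUP BY p.name

Result:
name    | COUNT(c.id)
--------+------------
Asimov  | 0          
Austen  | 3          
Tolkien | 3          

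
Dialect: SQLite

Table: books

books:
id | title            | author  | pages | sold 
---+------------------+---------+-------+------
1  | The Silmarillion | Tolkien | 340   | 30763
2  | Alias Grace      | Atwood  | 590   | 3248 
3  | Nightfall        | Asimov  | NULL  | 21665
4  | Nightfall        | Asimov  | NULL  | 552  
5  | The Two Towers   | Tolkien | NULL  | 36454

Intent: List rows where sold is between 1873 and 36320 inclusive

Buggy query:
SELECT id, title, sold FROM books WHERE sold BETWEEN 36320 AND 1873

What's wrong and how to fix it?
Bug: BETWEEN expects the lower bound first; with 36320 AND 1873 the range is empty

Fix: Write BETWEEN 1873 AND 36320

Corrected query:
SELECT id, title, sold FROM books WHERE sold BETWEEN 1873 AND 36320

Result:
id | title            | sold 
---+------------------+------
1  | The Silmarillion | 30763
2  | Alias Grace      | 3248 
3  | Nightfall        | 21665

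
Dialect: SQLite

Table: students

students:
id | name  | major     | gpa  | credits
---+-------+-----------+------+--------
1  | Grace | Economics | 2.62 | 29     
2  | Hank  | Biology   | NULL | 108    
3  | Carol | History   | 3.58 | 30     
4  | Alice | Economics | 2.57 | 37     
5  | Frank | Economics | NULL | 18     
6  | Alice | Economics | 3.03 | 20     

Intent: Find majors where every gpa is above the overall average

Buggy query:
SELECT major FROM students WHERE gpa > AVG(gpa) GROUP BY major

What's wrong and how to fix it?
Bug: WHERE evaluates per row before aggregation, so AVG() is unavailable

Fix: Use a subquery for AVG and a HAVING MIN(...) filter so the condition holds for every row in the group

Corrected query:
SELECT major FROM students GROUP BY major HAVING MIN(gpa) > (SELECT AVG(gpa) FROM students)

Result:
major  
-------
History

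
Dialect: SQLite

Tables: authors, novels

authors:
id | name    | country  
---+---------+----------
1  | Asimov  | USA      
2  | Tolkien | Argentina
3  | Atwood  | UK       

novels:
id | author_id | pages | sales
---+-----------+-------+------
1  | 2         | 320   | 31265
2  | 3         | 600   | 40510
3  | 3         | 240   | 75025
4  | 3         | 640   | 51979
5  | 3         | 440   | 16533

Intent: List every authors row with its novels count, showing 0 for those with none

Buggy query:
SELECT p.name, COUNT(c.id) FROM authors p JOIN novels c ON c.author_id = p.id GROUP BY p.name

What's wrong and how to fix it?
Bug: INNER JOIN drops authors rows that have no matching novels rows

Fix: Switch to LEFT JOIN to retain unmatched parent rows

Corrected query:
SELECT p.name, COUNT(c.id) FROM authors p LEFT JOIN novels c ON c.author_id = p.id GROUP BY p.name

Result:
name    | COUNT(c.id)
--------+------------
Asimov  | 0          
Atwood  | 4          
Tolkien | 1          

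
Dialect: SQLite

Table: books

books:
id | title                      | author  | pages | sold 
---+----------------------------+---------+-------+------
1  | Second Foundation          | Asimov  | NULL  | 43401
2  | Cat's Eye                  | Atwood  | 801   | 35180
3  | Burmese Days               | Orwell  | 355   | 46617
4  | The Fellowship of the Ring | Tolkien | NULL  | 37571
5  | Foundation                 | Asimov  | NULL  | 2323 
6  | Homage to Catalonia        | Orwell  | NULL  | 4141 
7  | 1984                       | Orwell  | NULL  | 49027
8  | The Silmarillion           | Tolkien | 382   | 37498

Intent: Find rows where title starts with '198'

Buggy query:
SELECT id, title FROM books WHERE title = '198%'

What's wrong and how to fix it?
Bug: Wildcards only work with LIKE; '=' treats '%' as a literal character

Fix: Use LIKE for wildcard pattern matching

Corrected query:
SELECT id, title FROM books WHERE title LIKE '198%'

Result:
id | title
---+------
7  | 1984 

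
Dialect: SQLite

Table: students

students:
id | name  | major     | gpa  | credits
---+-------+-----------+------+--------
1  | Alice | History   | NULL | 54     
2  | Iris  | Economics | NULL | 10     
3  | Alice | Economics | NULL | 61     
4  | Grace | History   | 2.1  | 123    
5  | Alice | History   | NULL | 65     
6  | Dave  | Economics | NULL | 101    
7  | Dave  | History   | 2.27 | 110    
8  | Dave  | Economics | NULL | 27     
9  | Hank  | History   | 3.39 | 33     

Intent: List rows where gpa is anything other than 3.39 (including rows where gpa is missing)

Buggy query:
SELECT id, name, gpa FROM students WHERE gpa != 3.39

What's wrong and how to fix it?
Bug: 'gpa != 3.39' is unknown when gpa is NULL, so NULL rows are silently excluded

Fix: Handle NULL separately with IS NULL alongside the inequality

Corrected query:
SELECT id, name, gpa FROM students WHERE gpa != 3.39 OR gpa IS NULL

Result:
id | name  | gpa 
---+-------+-----
1  | Alice | NULL
2  | Iris  | NULL
3  | Alice | NULL
4  | Grace | 2.1 
5  | Alice | NULL
6  | Dave  | NULL
7  | Dave  | 2.27
8  | Dave  | NULL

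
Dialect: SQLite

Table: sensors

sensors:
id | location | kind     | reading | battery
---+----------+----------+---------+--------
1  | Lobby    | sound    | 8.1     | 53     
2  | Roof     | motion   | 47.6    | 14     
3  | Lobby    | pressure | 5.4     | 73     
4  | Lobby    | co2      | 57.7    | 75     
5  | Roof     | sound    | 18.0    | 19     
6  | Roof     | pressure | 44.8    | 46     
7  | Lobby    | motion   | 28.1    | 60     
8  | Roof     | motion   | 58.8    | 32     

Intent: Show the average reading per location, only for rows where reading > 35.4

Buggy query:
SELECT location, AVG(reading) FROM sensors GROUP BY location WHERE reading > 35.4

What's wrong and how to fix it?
Bug: WHERE cannot follow GROUP BY

Fix: Move the WHERE clause before GROUP BY

Corrected query:
SELECT location, AVG(reading) FROM sensors WHERE reading > 35.4 GROUP BY location

Result:
location | AVG(reading)
---------+-------------
Lobby    | 57.7        
Roof     | 50.4        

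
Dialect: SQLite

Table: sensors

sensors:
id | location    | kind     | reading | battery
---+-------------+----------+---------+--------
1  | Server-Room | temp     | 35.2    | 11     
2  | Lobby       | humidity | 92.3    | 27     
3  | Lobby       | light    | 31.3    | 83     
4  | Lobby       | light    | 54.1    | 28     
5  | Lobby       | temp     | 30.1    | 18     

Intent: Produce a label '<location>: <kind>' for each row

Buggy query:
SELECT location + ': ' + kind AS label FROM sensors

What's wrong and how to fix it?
Bug: SQLite uses || for string concatenation; + coerces text to numbers (yielding 0)

Fix: Use the || operator for string concatenation

Corrected query:
SELECT location || ': ' || kind AS label FROM sensors

Result:
label            
-----------------
Server-Room: temp
Lobby: humidity  
Lobby: light     
Lobby: light     
Lobby: temp      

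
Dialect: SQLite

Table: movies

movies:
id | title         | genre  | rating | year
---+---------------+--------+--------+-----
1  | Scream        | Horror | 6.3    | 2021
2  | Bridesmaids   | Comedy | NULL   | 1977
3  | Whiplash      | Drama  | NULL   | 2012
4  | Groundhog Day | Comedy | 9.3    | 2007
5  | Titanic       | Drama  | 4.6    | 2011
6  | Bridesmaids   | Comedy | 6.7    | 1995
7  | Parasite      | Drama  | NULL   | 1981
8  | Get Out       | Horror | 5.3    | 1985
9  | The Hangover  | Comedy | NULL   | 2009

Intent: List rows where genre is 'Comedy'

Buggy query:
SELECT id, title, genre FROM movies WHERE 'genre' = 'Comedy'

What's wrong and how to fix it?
Bug: Single quotes denote string literals in SQL; the column name is being compared as a constant string

Fix: Remove the quotes around the column name (or use double quotes for an identifier)

Corrected query:
SELECT id, title, genre FROM movies WHERE genre = 'Comedy'

Result:
id | title         | genre 
---+---------------+-------
2  | Bridesmaids   | Comedy
4  | Groundhog Day | Comedy
6  | Bridesmaids   | Comedy
9  | The Hangover  | Comedy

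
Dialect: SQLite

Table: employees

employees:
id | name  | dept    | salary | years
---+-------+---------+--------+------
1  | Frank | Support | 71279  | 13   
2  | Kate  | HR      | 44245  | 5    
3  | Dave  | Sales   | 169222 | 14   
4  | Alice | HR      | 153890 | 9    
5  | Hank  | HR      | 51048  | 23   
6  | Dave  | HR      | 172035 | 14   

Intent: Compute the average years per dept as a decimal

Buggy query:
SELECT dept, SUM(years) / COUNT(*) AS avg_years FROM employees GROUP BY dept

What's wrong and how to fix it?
Bug: SUM(years) and COUNT(*) are both integers; the division truncates the fractional part

Fix: Cast one side to REAL so the division keeps the fractional part

Corrected query:
SELECT dept, SUM(years) * 1.0 / COUNT(*) AS avg_years FROM employees GROUP BY dept

Result:
dept    | avg_years
--------+----------
HR      | 12.75    
Sales   | 14       
Support | 13       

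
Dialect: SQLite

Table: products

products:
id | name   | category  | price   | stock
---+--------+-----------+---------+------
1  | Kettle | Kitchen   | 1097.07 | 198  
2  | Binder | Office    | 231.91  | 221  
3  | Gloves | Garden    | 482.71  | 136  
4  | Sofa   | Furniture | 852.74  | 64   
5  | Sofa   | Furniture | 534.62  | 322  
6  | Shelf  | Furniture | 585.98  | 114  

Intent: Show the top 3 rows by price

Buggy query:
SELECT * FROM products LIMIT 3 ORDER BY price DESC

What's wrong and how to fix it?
Bug: LIMIT must come after ORDER BY

Fix: Swap the clauses: ORDER BY first, then LIMIT

Corrected query:
SELECT * FROM products ORDER BY price DESC LIMIT 3

Result:
id | name   | category  | price   | stock
---+--------+-----------+---------+------
1  | Kettle | Kitchen   | 1097.07 | 198  
4  | Sofa   | Furniture | 852.74  | 64   
6  | Shelf  | Furniture | 585.98  | 114  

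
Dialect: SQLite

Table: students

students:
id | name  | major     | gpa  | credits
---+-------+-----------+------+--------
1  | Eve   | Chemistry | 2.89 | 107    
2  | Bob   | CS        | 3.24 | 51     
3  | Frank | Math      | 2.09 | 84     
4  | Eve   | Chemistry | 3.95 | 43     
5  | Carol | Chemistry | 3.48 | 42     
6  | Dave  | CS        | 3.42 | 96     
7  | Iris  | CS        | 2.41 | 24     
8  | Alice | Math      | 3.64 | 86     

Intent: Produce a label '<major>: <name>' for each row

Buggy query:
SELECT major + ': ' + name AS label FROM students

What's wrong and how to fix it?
Bug: '+' is numeric addition; on text columns SQLite converts them to 0 instead of concatenating

Fix: Replace + with || to concatenate text

Corrected query:
SELECT major || ': ' || name AS label FROM students

Result:
label           
----------------
Chemistry: Eve  
CS: Bob         
Math: Frank     
Chemistry: Eve  
Chemistry: Carol
CS: Dave        
CS: Iris        
Math: Alice     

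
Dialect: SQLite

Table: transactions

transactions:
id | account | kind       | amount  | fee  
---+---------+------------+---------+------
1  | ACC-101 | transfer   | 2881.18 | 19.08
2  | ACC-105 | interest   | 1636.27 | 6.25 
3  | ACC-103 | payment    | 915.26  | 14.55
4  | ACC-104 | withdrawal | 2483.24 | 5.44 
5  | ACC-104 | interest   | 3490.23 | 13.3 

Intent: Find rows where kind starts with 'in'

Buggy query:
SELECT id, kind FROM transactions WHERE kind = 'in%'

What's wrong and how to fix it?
Bug: '=' compares the literal string including the % character; pattern matching needs LIKE

Fix: Replace '=' with LIKE so 'in%' is treated as a pattern

Corrected query:
SELECT id, kind FROM transactions WHERE kind LIKE 'in%'

Result:
id | kind    
---+---------
2  | interest
5  | interest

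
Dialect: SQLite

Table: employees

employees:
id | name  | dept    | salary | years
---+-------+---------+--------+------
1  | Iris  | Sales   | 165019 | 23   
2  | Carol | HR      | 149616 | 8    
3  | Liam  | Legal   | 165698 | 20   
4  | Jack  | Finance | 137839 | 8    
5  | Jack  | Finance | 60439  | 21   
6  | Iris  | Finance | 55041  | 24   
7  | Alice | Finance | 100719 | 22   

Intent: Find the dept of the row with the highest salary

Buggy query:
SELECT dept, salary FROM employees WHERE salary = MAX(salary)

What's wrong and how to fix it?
Bug: MAX(salary) is an aggregate and cannot be used directly in WHERE

Fix: Wrap MAX in a scalar subquery so WHERE compares against a single value

Corrected query:
SELECT dept, salary FROM employees WHERE salary = (SELECT MAX(salary) FROM employees)

Result:
dept  | salary
------+-------
Legal | 165698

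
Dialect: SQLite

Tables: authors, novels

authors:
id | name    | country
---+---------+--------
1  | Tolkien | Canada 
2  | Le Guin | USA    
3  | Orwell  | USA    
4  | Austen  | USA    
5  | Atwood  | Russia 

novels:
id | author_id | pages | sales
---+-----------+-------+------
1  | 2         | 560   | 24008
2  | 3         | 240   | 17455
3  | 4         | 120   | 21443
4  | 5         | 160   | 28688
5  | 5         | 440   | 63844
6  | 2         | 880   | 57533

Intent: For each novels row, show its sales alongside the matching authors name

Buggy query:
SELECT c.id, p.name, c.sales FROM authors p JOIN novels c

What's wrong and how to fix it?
Bug: JOIN with no ON clause produces a cartesian product; every novels row pairs with every authors row

Fix: Specify the join condition linking the foreign key to the parent id

Corrected query:
SELECT c.id, p.name, c.sales FROM authors p JOIN novels c ON c.author_id = p.id

Result:
id | name    | sales
---+---------+------
1  | Le Guin | 24008
2  | Orwell  | 17455
3  | Austen  | 21443
4  | Atwood  | 28688
5  | Atwood  | 63844
6  | Le Guin | 57533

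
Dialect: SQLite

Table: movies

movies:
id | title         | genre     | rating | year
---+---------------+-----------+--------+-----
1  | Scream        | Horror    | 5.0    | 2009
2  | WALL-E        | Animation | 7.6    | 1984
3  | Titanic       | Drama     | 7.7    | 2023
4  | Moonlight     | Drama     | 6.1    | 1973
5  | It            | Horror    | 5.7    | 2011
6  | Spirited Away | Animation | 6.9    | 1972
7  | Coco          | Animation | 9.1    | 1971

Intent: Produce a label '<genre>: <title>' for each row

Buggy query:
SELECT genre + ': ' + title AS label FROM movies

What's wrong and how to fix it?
Bug: '+' is numeric addition; on text columns SQLite converts them to 0 instead of concatenating

Fix: Use the || operator for string concatenation

Corrected query:
SELECT genre || ': ' || title AS label FROM movies

Result:
label                   
------------------------
Horror: Scream          
Animation: WALL-E       
Drama: Titanic          
Drama: Moonlight        
Horror: It              
Animation: Spirited Away
Animation: Coco         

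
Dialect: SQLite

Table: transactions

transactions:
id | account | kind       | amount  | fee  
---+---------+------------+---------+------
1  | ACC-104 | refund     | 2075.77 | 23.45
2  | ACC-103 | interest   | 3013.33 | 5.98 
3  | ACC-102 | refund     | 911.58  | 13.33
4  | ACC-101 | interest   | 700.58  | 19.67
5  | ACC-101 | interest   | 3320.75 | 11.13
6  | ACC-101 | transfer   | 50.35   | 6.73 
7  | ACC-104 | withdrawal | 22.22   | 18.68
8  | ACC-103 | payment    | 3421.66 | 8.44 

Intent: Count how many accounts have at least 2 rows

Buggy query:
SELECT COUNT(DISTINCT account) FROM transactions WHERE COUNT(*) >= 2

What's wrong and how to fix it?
Bug: WHERE filters individual rows, not groups, so a group-level COUNT is invalid there

Fix: Group first with HAVING COUNT(*) >= 2, then COUNT the resulting groups

Corrected query:
SELECT COUNT(*) FROM (SELECT account FROM transactions GROUP BY account HAVING COUNT(*) >= 2)

Result:
COUNT(*)
--------
3       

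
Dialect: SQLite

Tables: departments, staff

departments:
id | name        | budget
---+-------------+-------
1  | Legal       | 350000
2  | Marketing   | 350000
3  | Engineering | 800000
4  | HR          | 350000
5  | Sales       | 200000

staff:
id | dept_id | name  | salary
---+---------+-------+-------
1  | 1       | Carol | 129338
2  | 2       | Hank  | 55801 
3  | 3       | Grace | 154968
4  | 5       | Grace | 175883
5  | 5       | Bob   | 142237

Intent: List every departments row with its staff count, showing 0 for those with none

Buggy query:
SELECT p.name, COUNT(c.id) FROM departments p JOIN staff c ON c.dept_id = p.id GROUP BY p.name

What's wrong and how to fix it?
Bug: INNER JOIN drops departments rows that have no matching staff rows

Fix: Switch to LEFT JOIN to retain unmatched parent rows

Corrected query:
SELECT p.name, COUNT(c.id) FROM departments p LEFT JOIN staff c ON c.dept_id = p.id GROUP BY p.name

Result:
name        | COUNT(c.id)
------------+------------
Engineering | 1          
HR          | 0          
Legal       | 1          
Marketing   | 1          
Sales       | 2          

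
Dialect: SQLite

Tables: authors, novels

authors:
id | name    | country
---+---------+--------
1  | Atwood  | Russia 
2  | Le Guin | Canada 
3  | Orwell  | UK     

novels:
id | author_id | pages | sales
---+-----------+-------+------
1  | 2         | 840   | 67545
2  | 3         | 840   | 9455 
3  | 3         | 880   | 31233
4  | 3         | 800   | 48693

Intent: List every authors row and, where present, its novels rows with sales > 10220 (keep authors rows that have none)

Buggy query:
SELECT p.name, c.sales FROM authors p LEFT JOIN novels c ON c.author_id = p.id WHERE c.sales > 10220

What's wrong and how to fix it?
Bug: A WHERE condition on the right-hand table after LEFT JOIN drops unmatched parents

Fix: Put 'c.sales > 10220' in the JOIN's ON clause instead of WHERE

Corrected query:
SELECT p.name, c.sales FROM authors p LEFT JOIN novels c ON c.author_id = p.id AND c.sales > 10220

Result:
name    | sales
--------+------
Atwood  | NULL 
Le Guin | 67545
Orwell  | 31233
Orwell  | 48693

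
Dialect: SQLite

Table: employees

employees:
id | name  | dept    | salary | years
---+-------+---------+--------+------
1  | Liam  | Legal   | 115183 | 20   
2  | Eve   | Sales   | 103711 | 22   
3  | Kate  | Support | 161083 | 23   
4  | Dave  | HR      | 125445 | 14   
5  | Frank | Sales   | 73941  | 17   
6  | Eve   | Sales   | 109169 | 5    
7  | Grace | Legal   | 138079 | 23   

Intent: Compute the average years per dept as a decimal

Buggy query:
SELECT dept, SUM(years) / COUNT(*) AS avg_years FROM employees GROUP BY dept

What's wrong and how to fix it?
Bug: SUM(years) and COUNT(*) are both integers; the division truncates the fractional part

Fix: Cast one side to REAL so the division keeps the fractional part

Corrected query:
SELECT dept, SUM(years) * 1.0 / COUNT(*) AS avg_years FROM employees GROUP BY dept

Result:
dept    | avg_years
--------+----------
HR      | 14       
Legal   | 21.5     
Sales   | 14.666667
Support | 23       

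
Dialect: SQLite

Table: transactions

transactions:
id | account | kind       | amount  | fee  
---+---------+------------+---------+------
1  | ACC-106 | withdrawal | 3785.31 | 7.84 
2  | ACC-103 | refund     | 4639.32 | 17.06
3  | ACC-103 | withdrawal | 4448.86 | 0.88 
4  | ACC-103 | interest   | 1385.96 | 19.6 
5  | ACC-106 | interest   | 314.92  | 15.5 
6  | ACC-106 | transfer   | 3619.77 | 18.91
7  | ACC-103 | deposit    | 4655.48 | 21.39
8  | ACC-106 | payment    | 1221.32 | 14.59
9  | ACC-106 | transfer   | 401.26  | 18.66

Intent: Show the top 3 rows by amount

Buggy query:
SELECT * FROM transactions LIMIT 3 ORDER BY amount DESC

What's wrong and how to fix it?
Bug: ORDER BY cannot follow LIMIT; LIMIT is the final clause

Fix: Swap the clauses: ORDER BY first, then LIMIT

Corrected query:
SELECT * FROM transactions ORDER BY amount DESC LIMIT 3

Result:
id | account | kind       | amount  | fee  
---+---------+------------+---------+------
7  | ACC-103 | deposit    | 4655.48 | 21.39
2  | ACC-103 | refund     | 4639.32 | 17.06
3  | ACC-103 | withdrawal | 4448.86 | 0.88 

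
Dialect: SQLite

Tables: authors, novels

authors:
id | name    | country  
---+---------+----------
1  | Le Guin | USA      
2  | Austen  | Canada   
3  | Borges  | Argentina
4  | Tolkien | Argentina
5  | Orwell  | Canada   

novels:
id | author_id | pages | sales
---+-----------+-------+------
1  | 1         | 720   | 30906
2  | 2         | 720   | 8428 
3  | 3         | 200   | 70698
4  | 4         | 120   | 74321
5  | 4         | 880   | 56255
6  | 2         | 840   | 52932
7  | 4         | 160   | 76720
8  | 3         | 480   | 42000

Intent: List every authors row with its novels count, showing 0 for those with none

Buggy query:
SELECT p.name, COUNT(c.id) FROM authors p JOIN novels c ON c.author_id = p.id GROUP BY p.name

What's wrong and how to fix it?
Bug: INNER JOIN drops authors rows that have no matching novels rows

Fix: Switch to LEFT JOIN to retain unmatched parent rows

Corrected query:
SELECT p.name, COUNT(c.id) FROM authors p LEFT JOIN novels c ON c.author_id = p.id GROUP BY p.name

Result:
name    | COUNT(c.id)
--------+------------
Austen  | 2          
Borges  | 2          
Le Guin | 1          
Orwell  | 0          
Tolkien | 3          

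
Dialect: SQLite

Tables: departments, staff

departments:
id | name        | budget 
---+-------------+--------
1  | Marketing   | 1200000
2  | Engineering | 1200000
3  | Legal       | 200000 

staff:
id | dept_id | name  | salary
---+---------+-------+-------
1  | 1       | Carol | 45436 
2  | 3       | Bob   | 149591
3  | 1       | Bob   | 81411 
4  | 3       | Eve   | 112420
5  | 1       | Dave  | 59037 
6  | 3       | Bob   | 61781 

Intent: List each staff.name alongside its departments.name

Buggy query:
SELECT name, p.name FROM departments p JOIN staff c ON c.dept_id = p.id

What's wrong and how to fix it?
Bug: 'name' exists in both joined tables, so the database can't tell which one is meant

Fix: Prefix ambiguous columns with the table alias

Corrected query:
SELECT c.name, p.name FROM departments p JOIN staff c ON c.dept_id = p.id

Result:
name  | name     
------+----------
Carol | Marketing
Bob   | Legal    
Bob   | Marketing
Eve   | Legal    
Dave  | Marketing
Bob   | Legal    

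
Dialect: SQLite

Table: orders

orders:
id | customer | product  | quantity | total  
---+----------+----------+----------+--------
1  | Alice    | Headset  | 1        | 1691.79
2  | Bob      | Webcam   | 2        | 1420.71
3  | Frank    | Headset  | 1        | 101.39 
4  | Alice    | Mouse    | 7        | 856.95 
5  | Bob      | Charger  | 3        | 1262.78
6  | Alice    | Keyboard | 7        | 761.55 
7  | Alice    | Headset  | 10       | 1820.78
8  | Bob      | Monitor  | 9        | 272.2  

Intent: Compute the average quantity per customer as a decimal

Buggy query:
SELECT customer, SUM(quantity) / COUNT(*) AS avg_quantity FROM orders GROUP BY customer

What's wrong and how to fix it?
Bug: Both operands are integers, so '/' performs integer division and truncates

Fix: Cast one side to REAL so the division keeps the fractional part

Corrected query:
SELECT customer, SUM(quantity) * 1.0 / COUNT(*) AS avg_quantity FROM orders GROUP BY customer

Result:
customer | avg_quantity
---------+-------------
Alice    | 6.25        
Bob      | 4.666667    
Frank    | 1           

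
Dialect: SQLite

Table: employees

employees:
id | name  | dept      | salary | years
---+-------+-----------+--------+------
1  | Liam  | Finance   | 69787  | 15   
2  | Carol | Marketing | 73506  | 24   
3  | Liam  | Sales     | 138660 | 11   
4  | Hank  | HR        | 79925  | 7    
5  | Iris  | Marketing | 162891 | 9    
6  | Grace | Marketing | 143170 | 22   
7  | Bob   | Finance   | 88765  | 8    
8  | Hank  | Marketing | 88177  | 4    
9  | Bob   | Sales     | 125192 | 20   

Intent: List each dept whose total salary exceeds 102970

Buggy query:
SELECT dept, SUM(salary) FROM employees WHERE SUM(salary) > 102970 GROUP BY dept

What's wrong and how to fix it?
Bug: SUM(salary) is an aggregate, but WHERE filters rows before aggregation

Fix: Use HAVING (which filters groups after aggregation) instead of WHERE

Corrected query:
SELECT dept, SUM(salary) FROM employees GROUP BY dept HAVING SUM(salary) > 102970

Result:
dept      | SUM(salary)
----------+------------
Finance   | 158552     
Marketing | 467744     
Sales     | 263852     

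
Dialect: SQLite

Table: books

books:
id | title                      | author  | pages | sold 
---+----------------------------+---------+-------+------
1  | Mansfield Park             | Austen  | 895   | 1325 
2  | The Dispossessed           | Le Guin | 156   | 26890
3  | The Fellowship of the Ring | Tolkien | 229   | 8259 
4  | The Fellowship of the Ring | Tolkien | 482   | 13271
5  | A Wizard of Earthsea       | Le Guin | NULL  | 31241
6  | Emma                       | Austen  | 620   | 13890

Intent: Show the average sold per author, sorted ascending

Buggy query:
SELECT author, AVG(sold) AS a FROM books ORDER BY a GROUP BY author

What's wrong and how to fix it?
Bug: ORDER BY appears before GROUP BY; SQL clause order requires GROUP BY first

Fix: Move ORDER BY to the end, after GROUP BY

Corrected query:
SELECT author, AVG(sold) AS a FROM books GROUP BY author ORDER BY a

Result:
author  | a      
--------+--------
Austen  | 7607.5 
Tolkien | 10765  
Le Guin | 29065.5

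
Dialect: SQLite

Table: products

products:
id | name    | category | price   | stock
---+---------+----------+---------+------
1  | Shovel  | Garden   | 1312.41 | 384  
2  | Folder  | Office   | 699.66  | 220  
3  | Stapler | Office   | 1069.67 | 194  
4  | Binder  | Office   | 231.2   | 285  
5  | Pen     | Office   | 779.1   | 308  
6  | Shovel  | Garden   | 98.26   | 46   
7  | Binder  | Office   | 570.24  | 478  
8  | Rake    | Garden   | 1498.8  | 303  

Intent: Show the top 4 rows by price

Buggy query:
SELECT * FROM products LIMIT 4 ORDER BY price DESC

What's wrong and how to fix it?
Bug: ORDER BY cannot follow LIMIT; LIMIT is the final clause

Fix: Swap the clauses: ORDER BY first, then LIMIT

Corrected query:
SELECT * FROM products ORDER BY price DESC LIMIT 4

Result:
id | name    | category | price   | stock
---+---------+----------+---------+------
8  | Rake    | Garden   | 1498.8  | 303  
1  | Shovel  | Garden   | 1312.41 | 384  
3  | Stapler | Office   | 1069.67 | 194  
5  | Pen     | Office   | 779.1   | 308  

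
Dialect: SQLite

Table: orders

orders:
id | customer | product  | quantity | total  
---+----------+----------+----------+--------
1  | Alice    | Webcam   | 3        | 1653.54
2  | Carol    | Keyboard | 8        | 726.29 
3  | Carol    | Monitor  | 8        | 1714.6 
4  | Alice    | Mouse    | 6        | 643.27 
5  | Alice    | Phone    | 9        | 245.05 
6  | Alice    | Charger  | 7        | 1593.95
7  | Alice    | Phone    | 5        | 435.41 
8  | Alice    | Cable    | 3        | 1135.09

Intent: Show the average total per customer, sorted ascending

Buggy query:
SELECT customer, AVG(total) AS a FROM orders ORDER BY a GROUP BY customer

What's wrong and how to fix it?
Bug: GROUP BY must precede ORDER BY

Fix: Reorder: SELECT … FROM … GROUP BY … ORDER BY …

Corrected query:
SELECT customer, AVG(total) AS a FROM orders GROUP BY customer ORDER BY a

Result:
customer | a         
---------+-----------
Alice    | 951.051667
Carol    | 1220.445  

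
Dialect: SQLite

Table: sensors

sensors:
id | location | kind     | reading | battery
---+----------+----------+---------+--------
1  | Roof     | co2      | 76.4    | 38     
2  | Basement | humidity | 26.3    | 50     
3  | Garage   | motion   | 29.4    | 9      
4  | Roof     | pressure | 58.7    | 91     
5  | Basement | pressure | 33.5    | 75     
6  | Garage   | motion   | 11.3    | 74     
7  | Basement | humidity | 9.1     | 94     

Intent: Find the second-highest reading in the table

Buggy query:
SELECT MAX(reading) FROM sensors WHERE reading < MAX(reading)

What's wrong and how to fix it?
Bug: The inner MAX is an aggregate inside WHERE, which is not allowed

Fix: Compute the overall MAX in a subquery, then take MAX of rows below it

Corrected query:
SELECT MAX(reading) FROM sensors WHERE reading < (SELECT MAX(reading) FROM sensors)

Result:
MAX(reading)
------------
58.7        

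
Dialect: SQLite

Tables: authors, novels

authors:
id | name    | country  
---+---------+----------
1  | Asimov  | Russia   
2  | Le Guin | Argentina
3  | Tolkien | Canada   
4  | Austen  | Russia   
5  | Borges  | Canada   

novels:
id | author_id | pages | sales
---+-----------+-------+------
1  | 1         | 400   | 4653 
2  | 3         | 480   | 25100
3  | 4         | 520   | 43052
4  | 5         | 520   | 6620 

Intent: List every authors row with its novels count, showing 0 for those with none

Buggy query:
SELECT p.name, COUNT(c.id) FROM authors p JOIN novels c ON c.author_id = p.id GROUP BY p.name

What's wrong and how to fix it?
Bug: INNER JOIN drops authors rows that have no matching novels rows

Fix: Switch to LEFT JOIN to retain unmatched parent rows

Corrected query:
SELECT p.name, COUNT(c.id) FROM authors p LEFT JOIN novels c ON c.author_id = p.id GROUP BY p.name

Result:
name    | COUNT(c.id)
--------+------------
Asimov  | 1          
Austen  | 1          
Borges  | 1          
Le Guin | 0          
Tolkien | 1          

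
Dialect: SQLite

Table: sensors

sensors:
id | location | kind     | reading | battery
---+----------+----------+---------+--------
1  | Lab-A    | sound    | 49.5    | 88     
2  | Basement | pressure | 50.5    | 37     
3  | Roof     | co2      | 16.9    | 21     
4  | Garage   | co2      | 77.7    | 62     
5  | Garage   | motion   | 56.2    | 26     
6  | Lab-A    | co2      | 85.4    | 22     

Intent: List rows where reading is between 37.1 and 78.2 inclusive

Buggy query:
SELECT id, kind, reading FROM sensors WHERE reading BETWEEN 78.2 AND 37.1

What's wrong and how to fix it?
Bug: BETWEEN expects the lower bound first; with 78.2 AND 37.1 the range is empty

Fix: Swap the bounds so the smaller value comes first

Corrected query:
SELECT id, kind, reading FROM sensors WHERE reading BETWEEN 37.1 AND 78.2

Result:
id | kind     | reading
---+----------+--------
1  | sound    | 49.5   
2  | pressure | 50.5   
4  | co2      | 77.7   
5  | motion   | 56.2   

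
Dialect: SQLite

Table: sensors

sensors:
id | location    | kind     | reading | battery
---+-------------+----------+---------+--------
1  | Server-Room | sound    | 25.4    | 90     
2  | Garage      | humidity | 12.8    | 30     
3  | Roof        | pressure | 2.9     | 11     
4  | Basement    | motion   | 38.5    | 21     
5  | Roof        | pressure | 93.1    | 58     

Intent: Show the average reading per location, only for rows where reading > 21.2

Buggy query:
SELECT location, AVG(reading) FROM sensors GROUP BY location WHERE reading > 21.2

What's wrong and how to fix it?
Bug: Row-level WHERE must come before GROUP BY in the clause order

Fix: Move the WHERE clause before GROUP BY

Corrected query:
SELECT location, AVG(reading) FROM sensors WHERE reading > 21.2 GROUP BY location

Result:
location    | AVG(reading)
------------+-------------
Basement    | 38.5        
Roof        | 93.1        
Server-Room | 25.4        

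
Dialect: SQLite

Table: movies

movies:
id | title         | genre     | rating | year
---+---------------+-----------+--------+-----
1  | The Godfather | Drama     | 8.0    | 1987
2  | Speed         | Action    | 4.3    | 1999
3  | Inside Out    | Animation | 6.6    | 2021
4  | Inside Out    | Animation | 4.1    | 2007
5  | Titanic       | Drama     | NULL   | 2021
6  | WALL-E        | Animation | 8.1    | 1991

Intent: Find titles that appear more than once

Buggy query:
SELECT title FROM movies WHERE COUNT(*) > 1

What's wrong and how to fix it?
Bug: WHERE can't reference COUNT(*); aggregates are computed after WHERE

Fix: Group first, then use HAVING for the count condition

Corrected query:
SELECT title FROM movies GROUP BY title HAVING COUNT(*) > 1

Result:
title     
----------
Inside Out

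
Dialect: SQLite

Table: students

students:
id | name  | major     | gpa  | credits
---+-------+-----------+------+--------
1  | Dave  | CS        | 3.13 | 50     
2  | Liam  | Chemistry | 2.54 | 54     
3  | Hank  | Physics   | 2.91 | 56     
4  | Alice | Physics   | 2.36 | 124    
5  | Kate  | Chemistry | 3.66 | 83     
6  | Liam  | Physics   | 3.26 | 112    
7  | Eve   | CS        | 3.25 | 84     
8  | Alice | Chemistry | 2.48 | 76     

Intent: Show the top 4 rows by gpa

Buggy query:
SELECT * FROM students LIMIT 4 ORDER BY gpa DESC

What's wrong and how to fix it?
Bug: LIMIT must come after ORDER BY

Fix: Swap the clauses: ORDER BY first, then LIMIT

Corrected query:
SELECT * FROM students ORDER BY gpa DESC LIMIT 4

Result:
id | name | major     | gpa  | credits
---+------+-----------+------+--------
5  | Kate | Chemistry | 3.66 | 83     
6  | Liam | Physics   | 3.26 | 112    
7  | Eve  | CS        | 3.25 | 84     
1  | Dave | CS        | 3.13 | 50     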